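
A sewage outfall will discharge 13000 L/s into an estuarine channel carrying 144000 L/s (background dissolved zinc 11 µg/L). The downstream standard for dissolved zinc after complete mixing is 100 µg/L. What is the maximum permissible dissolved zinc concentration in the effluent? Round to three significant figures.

At the limit, (Qr·Cr + Qe·Cₑ)/(Qr + Qe) = 100:
Cₑ = (157000·100 − 144000·11.00) / 13000 = 1086 µg/L.

1090 µg/L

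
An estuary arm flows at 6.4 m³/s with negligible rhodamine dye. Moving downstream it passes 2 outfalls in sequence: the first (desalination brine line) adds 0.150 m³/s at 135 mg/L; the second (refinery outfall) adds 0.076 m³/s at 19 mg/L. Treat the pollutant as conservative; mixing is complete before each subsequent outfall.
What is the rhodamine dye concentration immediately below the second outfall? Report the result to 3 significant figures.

Outfall 1: combined Q = 6.550 m³/s; C = (6.400·0 + 0.1500·135.0)/6.550 = 3.092 mg/L.
Outfall 2: combined Q = 6.626 m³/s; C = (6.550·3.092 + 0.07600·19.00)/6.626 = 3.274 mg/L.

3.27 mg/L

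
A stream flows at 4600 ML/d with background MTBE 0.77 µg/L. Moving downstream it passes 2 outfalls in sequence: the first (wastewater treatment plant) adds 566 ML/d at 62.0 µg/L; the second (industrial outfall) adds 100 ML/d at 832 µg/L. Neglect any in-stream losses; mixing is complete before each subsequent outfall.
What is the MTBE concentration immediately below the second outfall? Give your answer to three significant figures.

Below outfall 1: Q → 5166 ML/d, C = (4600·0.7700 + 566.0·62.00)/5166 = 7.479 µg/L.
Below outfall 2: Q → 5266 ML/d, C = (5166·7.479 + 100.0·832.0)/5266 = 23.14 µg/L.

23.1 µg/L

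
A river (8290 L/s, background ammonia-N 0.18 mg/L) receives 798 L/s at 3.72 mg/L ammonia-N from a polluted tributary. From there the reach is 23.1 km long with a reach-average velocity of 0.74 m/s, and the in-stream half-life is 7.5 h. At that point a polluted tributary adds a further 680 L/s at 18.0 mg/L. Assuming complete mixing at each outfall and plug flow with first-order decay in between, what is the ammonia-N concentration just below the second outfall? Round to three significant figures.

1.46 mg/L

Mass balance: C = (8290·0.1800 + 798.0·3.720) / 9088 = 4461/9088 = 0.4908 mg/L; combined flow 9088 L/s.
Travel time t = 23.1·1000 / 0.74 = 31220 s = 8.671 h.
Half-life 7.5 h → k = ln 2 / 7.5 = 0.09242 h⁻¹ = 2.218 d⁻¹.
First-order decay: C = 0.4908·exp(−k·t) = 0.4908·0.4487 = 0.2202 mg/L.
Second outfall: C = (9088·0.2202 + 680.0·18.00)/9768 = 1.458 mg/L.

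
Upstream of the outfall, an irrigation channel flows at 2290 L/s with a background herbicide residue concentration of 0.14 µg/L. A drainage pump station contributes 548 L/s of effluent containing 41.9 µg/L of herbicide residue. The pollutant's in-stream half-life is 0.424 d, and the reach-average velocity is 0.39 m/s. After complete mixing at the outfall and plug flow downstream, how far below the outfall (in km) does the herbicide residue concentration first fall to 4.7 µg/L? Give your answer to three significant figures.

Mixed concentration C = ΣQC/ΣQ = (2290·0.1400 + 548.0·41.90) / 2838 = 23280/2838 = 8.204 µg/L.
Half-life 0.424 d → k = ln 2 / 0.424 = 1.635 d⁻¹.
Set 8.204·exp(−k·t) = 4.7 → t = ln(8.204/4.7)/k = 29440 s = 8.177 h.
Distance = v·t = 0.39·29440 = 11480 m = 11.48 km.

11.5 km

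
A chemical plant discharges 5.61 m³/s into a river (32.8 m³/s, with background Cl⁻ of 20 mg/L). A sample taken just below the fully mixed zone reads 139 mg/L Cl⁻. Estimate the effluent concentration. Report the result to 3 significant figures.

Mass balance: 32.80·20.00 + 5.610·Cₑ = 38.41·139.0
→ Cₑ = (38.41·139.0 − 32.80·20.00) / 5.610 = 834.8 mg/L.

835 mg/L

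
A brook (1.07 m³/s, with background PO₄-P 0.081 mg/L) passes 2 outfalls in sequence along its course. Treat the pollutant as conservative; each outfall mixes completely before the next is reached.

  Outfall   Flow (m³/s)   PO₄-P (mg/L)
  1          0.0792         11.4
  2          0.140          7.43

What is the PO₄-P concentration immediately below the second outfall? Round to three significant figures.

1.57 mg/L

Below outfall 1: Q → 1.149 m³/s, C = (1.070·0.08100 + 0.07920·11.40)/1.149 = 0.8611 mg/L.
Below outfall 2: Q → 1.289 m³/s, C = (1.149·0.8611 + 0.1400·7.430)/1.289 = 1.574 mg/L.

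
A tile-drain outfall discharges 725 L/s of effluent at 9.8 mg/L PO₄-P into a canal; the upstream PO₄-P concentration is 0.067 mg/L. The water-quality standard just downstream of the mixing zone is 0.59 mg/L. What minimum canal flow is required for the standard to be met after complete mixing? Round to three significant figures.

12800 L/s

Set C_mix = 0.59: (Q·0.06700 + 725.0·9.800) / (Q + 725.0) = 0.59
→ Q = 725.0·(9.800 − 0.59)/(0.59 − 0.06700) = 12770 L/s.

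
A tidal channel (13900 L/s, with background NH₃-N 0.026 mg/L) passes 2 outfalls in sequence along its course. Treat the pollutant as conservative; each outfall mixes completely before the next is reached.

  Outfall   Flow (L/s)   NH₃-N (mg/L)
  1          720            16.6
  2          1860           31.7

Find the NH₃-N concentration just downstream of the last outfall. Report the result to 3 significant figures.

Outfall 1: combined Q = 14620 L/s; C = (13900·0.02600 + 720.0·16.60)/14620 = 0.8422 mg/L.
Outfall 2: combined Q = 16480 L/s; C = (14620·0.8422 + 1860·31.70)/16480 = 4.325 mg/L.

4.32 mg/L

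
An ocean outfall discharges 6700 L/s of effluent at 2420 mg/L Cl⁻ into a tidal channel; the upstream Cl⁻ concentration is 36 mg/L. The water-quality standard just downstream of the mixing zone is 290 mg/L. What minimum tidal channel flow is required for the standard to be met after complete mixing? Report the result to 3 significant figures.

56200 L/s

Set C_mix = 290: (Q·36.00 + 6700·2420) / (Q + 6700) = 290
→ Q = 6700·(2420 − 290)/(290 − 36.00) = 56190 L/s.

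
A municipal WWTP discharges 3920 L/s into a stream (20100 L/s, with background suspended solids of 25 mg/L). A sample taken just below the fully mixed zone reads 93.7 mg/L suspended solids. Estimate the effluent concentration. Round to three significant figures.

Mass balance: 20100·25.00 + 3920·Cₑ = 24020·93.70
→ Cₑ = (24020·93.70 − 20100·25.00) / 3920 = 446.0 mg/L.

446 mg/L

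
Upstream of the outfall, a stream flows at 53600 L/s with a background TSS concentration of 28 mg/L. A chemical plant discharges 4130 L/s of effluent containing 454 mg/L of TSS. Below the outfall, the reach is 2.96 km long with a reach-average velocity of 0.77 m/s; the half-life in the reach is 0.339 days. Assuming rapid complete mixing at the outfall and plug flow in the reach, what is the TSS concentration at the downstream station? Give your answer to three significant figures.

Flow-weighted average: C = (53600·28.00 + 4130·454.0) / 57730 = 3376000/57730 = 58.48 mg/L.
Travel time t = 2.96·1000 / 0.77 = 3844 s = 1.068 h.
Half-life 0.339 d → k = ln 2 / 0.339 = 2.045 d⁻¹.
Applying C = C₀e^(−kt): 58.48 × 0.9130 = 53.39 mg/L.

53.4 mg/L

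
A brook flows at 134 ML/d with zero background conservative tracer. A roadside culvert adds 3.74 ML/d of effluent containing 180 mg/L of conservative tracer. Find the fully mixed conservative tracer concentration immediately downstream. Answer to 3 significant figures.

Flow-weighted average: C = (134.0·0 + 3.740·180.0) / 137.7 = 673.2/137.7 = 4.887 mg/L.

4.89 mg/L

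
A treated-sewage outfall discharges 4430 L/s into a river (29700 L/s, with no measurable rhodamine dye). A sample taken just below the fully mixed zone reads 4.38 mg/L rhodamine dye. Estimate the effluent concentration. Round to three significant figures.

Mass balance: 29700·0 + 4430·Cₑ = 34130·4.380
→ Cₑ = (34130·4.380 − 29700·0) / 4430 = 33.74 mg/L.

33.7 mg/L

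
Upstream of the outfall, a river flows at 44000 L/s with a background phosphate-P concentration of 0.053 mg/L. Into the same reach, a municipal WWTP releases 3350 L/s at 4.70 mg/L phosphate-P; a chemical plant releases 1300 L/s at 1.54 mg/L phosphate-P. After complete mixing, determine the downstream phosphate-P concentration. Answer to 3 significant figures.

Mass balance: C = (44000·0.05300 + 3350·4.700 + 1300·1.540) / 48650 = 20080/48650 = 0.4127 mg/L.

0.413 mg/L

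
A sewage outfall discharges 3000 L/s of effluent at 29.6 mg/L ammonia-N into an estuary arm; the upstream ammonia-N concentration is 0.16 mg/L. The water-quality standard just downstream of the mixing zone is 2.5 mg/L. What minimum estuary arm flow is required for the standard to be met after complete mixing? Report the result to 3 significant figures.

34700 L/s

Set C_mix = 2.5: (Q·0.1600 + 3000·29.60) / (Q + 3000) = 2.5
→ Q = 3000·(29.60 − 2.5)/(2.5 − 0.1600) = 34740 L/s.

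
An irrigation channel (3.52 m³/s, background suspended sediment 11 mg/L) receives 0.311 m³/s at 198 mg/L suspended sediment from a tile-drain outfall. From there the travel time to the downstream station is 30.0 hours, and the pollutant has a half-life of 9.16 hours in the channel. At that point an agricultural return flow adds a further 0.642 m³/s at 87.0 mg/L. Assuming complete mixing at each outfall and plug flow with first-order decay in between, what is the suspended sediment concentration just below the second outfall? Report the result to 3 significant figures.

14.8 mg/L

Mixed concentration C = ΣQC/ΣQ = (3.520·11.00 + 0.3110·198.0) / 3.831 = 100.3/3.831 = 26.18 mg/L; combined flow 3.831 m³/s.
Half-life 9.16 h → k = ln 2 / 9.16 = 0.07567 h⁻¹ = 1.816 d⁻¹.
After decay, C = 26.18 × e^(−kt) = 26.18 × 0.1033 = 2.704 mg/L.
At the second outfall, C = (3.831·2.704 + 0.6420·87.00) / (3.831 + 0.6420) = 14.80 mg/L.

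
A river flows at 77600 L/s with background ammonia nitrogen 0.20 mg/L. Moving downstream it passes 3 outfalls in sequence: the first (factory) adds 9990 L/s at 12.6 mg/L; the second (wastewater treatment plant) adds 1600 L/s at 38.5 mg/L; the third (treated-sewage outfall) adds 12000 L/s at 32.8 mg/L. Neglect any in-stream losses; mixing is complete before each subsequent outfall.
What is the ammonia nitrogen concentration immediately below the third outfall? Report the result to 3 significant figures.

5.90 mg/L

Below outfall 1: Q → 87590 L/s, C = (77600·0.2000 + 9990·12.60)/87590 = 1.614 mg/L.
Below outfall 2: Q → 89190 L/s, C = (87590·1.614 + 1600·38.50)/89190 = 2.276 mg/L.
Below outfall 3: Q → 101200 L/s, C = (89190·2.276 + 12000·32.80)/101200 = 5.896 mg/L.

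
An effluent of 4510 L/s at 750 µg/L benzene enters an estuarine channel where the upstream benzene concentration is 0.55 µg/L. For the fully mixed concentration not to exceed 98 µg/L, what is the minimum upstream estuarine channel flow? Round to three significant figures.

Set C_mix = 98: (Q·0.5500 + 4510·750.0) / (Q + 4510) = 98
→ Q = 4510·(750.0 − 98)/(98 − 0.5500) = 30170 L/s.

30200 L/s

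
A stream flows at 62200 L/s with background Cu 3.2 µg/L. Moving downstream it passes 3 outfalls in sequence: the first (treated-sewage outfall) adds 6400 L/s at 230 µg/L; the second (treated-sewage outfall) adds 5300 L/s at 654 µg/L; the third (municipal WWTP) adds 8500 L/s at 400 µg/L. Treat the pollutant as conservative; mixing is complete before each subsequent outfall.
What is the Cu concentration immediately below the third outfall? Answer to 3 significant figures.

Below outfall 1: Q → 68600 L/s, C = (62200·3.200 + 6400·230.0)/68600 = 24.36 µg/L.
Below outfall 2: Q → 73900 L/s, C = (68600·24.36 + 5300·654.0)/73900 = 69.52 µg/L.
Below outfall 3: Q → 82400 L/s, C = (73900·69.52 + 8500·400.0)/82400 = 103.6 µg/L.

104 µg/L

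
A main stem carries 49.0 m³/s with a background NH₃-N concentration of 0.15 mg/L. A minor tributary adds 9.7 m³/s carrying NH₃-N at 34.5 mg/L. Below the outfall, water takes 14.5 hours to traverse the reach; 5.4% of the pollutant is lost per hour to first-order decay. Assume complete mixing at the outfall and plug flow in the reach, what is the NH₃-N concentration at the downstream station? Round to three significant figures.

2.61 mg/L

Mass balance: C = (49.00·0.1500 + 9.700·34.50) / 58.70 = 342.0/58.70 = 5.826 mg/L.
5.4%/h lost → k = −ln(1 − 0.054) = 0.05551 h⁻¹.
Decay over the reach: 5.826·exp(−kt) = 5.826·0.4471 = 2.605 mg/L.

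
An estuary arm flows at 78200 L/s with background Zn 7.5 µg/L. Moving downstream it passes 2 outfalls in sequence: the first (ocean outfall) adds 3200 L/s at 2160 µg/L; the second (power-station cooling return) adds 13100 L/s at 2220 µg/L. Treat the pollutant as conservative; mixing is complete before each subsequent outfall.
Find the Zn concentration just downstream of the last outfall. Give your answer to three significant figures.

387 µg/L

After outfall 1: Q = 78200 + 3200 = 81400 L/s; C = (78200·7.500 + 3200·2160)/81400 = 92.12 µg/L.
After outfall 2: Q = 81400 + 13100 = 94500 L/s; C = (81400·92.12 + 13100·2220)/94500 = 387.1 µg/L.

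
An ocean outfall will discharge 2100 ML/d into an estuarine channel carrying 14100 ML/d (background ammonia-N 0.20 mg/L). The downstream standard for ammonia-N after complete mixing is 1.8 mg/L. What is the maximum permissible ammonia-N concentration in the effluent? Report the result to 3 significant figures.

At the limit, (Qr·Cr + Qe·Cₑ)/(Qr + Qe) = 1.8:
Cₑ = (16200·1.8 − 14100·0.2000) / 2100 = 12.54 mg/L.

12.5 mg/L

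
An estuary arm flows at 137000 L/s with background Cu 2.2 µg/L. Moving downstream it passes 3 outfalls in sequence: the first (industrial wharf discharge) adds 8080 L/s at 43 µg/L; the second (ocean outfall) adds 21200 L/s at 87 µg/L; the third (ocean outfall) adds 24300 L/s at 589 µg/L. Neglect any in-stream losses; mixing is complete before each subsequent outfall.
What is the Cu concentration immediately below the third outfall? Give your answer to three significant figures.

88.2 µg/L

After outfall 1: Q = 137000 + 8080 = 145100 L/s; C = (137000·2.200 + 8080·43.00)/145100 = 4.472 µg/L.
After outfall 2: Q = 145100 + 21200 = 166300 L/s; C = (145100·4.472 + 21200·87.00)/166300 = 14.99 µg/L.
After outfall 3: Q = 166300 + 24300 = 190600 L/s; C = (166300·14.99 + 24300·589.0)/190600 = 88.18 µg/L.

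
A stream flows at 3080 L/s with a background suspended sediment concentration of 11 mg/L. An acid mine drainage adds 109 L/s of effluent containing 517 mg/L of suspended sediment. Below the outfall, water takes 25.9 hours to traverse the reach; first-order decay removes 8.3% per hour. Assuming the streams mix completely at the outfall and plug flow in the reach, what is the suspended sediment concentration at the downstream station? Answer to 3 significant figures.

After mixing, C = (3080·11.00 + 109.0·517.0) / 3189 = 90230/3189 = 28.30 mg/L.
8.3%/h lost → k = −ln(1 − 0.083) = 0.08665 h⁻¹.
After decay, C = 28.30 × e^(−kt) = 28.30 × 0.1060 = 3.000 mg/L.

3.00 mg/L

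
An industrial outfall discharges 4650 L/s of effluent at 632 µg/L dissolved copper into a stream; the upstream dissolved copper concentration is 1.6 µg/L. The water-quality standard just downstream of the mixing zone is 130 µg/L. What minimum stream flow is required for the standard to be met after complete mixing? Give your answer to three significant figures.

18200 L/s

Set C_mix = 130: (Q·1.600 + 4650·632.0) / (Q + 4650) = 130
→ Q = 4650·(632.0 − 130)/(130 − 1.600) = 18180 L/s.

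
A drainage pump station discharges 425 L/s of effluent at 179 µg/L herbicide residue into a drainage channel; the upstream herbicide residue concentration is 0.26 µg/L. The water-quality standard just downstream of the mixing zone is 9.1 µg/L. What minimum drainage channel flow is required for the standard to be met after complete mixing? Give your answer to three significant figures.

Set C_mix = 9.1: (Q·0.2600 + 425.0·179.0) / (Q + 425.0) = 9.1
→ Q = 425.0·(179.0 − 9.1)/(9.1 − 0.2600) = 8168 L/s.

8170 L/s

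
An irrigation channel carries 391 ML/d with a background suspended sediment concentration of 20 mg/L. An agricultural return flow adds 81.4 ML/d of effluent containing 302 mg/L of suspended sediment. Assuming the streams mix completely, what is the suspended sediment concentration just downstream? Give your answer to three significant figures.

68.6 mg/L

Mixed concentration C = ΣQC/ΣQ = (391.0·20.00 + 81.40·302.0) / 472.4 = 32400/472.4 = 68.59 mg/L.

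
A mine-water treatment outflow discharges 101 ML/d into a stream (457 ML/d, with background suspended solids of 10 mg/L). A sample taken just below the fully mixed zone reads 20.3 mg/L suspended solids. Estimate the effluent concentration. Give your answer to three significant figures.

Mass balance: 457.0·10.00 + 101.0·Cₑ = 558.0·20.30
→ Cₑ = (558.0·20.30 − 457.0·10.00) / 101.0 = 66.90 mg/L.

66.9 mg/L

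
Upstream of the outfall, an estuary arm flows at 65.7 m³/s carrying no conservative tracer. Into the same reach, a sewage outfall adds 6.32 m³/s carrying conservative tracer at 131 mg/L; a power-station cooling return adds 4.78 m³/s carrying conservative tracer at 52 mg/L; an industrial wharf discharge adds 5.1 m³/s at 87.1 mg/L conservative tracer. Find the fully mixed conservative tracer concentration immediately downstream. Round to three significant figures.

18.6 mg/L

Mass balance: C = (65.70·0 + 6.320·131.0 + 4.780·52.00 + 5.100·87.10) / 81.90 = 1521/81.90 = 18.57 mg/L.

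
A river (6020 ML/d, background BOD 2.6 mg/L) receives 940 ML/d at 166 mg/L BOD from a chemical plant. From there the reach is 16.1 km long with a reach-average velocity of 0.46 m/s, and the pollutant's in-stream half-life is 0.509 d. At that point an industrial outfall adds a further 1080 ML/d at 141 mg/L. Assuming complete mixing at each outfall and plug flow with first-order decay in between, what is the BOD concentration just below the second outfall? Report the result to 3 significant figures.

Mixed concentration C = ΣQC/ΣQ = (6020·2.600 + 940.0·166.0) / 6960 = 171700/6960 = 24.67 mg/L; combined flow 6960 ML/d.
Travel time t = 16.1·1000 / 0.46 = 35000 s = 9.722 h.
Half-life 0.509 d → k = ln 2 / 0.509 = 1.362 d⁻¹.
Applying C = C₀e^(−kt): 24.67 × 0.5760 = 14.21 mg/L.
At the second outfall, C = (6960·14.21 + 1080·141.0) / (6960 + 1080) = 31.24 mg/L.

31.2 mg/L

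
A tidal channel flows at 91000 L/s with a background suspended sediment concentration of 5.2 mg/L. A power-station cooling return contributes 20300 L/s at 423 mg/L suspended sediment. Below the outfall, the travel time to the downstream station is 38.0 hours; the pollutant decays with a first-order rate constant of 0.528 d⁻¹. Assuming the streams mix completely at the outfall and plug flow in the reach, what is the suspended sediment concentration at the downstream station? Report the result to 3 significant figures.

35.3 mg/L

Mixed concentration C = ΣQC/ΣQ = (91000·5.200 + 20300·423.0) / 111300 = 9060000/111300 = 81.40 mg/L.
First-order decay: C = 81.40·exp(−k·t) = 81.40·0.4334 = 35.28 mg/L.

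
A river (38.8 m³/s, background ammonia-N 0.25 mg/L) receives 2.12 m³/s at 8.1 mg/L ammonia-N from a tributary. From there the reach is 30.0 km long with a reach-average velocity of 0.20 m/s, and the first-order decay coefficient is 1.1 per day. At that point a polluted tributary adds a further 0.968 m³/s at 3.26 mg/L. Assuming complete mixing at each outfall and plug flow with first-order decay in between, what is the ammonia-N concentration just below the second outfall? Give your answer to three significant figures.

0.170 mg/L

Flow-weighted average: C = (38.80·0.2500 + 2.120·8.100) / 40.92 = 26.87/40.92 = 0.6567 mg/L; combined flow 40.92 m³/s.
Travel time t = 30.0·1000 / 0.20 = 150000 s = 41.67 h.
Decay over the reach: 0.6567·exp(−kt) = 0.6567·0.1481 = 0.09727 mg/L.
Second outfall: C = (40.92·0.09727 + 0.9680·3.260)/41.89 = 0.1704 mg/L.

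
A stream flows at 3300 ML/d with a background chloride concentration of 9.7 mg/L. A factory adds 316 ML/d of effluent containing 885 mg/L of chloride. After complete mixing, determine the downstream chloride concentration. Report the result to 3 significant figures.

86.2 mg/L

Mixed concentration C = ΣQC/ΣQ = (3300·9.700 + 316.0·885.0) / 3616 = 311700/3616 = 86.19 mg/L.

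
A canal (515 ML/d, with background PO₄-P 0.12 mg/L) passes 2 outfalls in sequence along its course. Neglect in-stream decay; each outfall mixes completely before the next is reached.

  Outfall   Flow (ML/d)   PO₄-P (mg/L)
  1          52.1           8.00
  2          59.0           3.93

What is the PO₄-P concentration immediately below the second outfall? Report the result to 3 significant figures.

1.13 mg/L

Below outfall 1: Q → 567.1 ML/d, C = (515.0·0.1200 + 52.10·8.000)/567.1 = 0.8439 mg/L.
Below outfall 2: Q → 626.1 ML/d, C = (567.1·0.8439 + 59.00·3.930)/626.1 = 1.135 mg/L.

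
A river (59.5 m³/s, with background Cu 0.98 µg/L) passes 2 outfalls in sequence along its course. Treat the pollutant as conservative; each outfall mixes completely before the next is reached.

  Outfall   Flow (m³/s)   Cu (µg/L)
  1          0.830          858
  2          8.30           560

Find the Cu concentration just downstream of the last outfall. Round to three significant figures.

79.0 µg/L

Outfall 1: combined Q = 60.33 m³/s; C = (59.50·0.9800 + 0.8300·858.0)/60.33 = 12.77 µg/L.
Outfall 2: combined Q = 68.63 m³/s; C = (60.33·12.77 + 8.300·560.0)/68.63 = 78.95 µg/L.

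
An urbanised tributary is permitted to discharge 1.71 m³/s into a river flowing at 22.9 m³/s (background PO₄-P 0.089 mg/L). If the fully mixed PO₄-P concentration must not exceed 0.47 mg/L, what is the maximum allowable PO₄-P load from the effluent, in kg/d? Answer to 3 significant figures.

Mass balance at the limit: 22.90·0.08900 + 1.710·Cₑ = 24.61·0.47 → Cₑ = 5.572 mg/L.
Load = 1.710 m³/s × 5.572 g/m³ × 86 400 s/d = 823.3 kg/d.

823 kg/d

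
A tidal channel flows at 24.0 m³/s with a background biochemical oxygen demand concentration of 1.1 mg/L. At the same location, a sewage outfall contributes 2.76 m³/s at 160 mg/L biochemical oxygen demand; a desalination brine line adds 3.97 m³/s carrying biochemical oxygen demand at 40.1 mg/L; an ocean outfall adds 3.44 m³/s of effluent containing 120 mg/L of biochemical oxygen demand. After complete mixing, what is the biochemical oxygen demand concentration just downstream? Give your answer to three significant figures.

Flow-weighted average: C = (24.00·1.100 + 2.760·160.0 + 3.970·40.10 + 3.440·120.0) / 34.17 = 1040/34.17 = 30.44 mg/L.

30.4 mg/L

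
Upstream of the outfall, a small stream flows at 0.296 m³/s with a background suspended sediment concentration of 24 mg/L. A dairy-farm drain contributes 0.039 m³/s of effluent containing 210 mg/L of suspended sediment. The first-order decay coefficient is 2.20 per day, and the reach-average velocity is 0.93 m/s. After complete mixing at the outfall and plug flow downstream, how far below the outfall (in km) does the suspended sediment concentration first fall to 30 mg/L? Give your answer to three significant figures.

Flow-weighted average: C = (0.2960·24.00 + 0.03900·210.0) / 0.3350 = 15.29/0.3350 = 45.65 mg/L.
Set 45.65·exp(−k·t) = 30 → t = ln(45.65/30)/k = 16490 s = 4.581 h.
Distance = v·t = 0.93·16490 = 15340 m = 15.34 km.

15.3 km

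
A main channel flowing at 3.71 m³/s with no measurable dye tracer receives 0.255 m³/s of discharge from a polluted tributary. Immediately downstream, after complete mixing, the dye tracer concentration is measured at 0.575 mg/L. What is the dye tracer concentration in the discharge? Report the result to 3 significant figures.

Mass balance: 3.710·0 + 0.2550·Cₑ = 3.965·0.5750
→ Cₑ = (3.965·0.5750 − 3.710·0) / 0.2550 = 8.941 mg/L.

8.94 mg/L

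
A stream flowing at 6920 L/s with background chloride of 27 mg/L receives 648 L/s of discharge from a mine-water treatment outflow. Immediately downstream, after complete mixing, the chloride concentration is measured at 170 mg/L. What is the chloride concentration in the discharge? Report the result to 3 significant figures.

1700 mg/L

Mass balance: 6920·27.00 + 648.0·Cₑ = 7568·170.0
→ Cₑ = (7568·170.0 − 6920·27.00) / 648.0 = 1697 mg/L.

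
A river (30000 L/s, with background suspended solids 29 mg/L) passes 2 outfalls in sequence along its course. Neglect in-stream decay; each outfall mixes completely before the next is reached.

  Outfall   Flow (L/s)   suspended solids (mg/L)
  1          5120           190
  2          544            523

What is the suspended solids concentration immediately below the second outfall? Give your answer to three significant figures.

After outfall 1: Q = 30000 + 5120 = 35120 L/s; C = (30000·29.00 + 5120·190.0)/35120 = 52.47 mg/L.
After outfall 2: Q = 35120 + 544.0 = 35660 L/s; C = (35120·52.47 + 544.0·523.0)/35660 = 59.65 mg/L.

59.6 mg/L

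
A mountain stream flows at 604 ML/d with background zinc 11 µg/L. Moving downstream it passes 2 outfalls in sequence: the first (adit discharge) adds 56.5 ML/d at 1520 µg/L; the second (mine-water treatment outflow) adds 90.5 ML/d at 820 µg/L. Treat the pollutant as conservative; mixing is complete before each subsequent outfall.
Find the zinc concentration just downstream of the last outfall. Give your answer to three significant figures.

222 µg/L

Below outfall 1: Q → 660.5 ML/d, C = (604.0·11.00 + 56.50·1520)/660.5 = 140.1 µg/L.
Below outfall 2: Q → 751.0 ML/d, C = (660.5·140.1 + 90.50·820.0)/751.0 = 222.0 µg/L.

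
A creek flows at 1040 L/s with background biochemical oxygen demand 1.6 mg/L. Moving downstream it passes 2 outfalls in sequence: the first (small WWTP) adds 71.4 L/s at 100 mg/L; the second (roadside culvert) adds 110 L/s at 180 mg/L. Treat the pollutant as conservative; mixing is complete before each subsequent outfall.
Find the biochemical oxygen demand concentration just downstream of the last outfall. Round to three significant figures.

23.4 mg/L

After outfall 1: Q = 1040 + 71.40 = 1111 L/s; C = (1040·1.600 + 71.40·100.0)/1111 = 7.922 mg/L.
After outfall 2: Q = 1111 + 110.0 = 1221 L/s; C = (1111·7.922 + 110.0·180.0)/1221 = 23.42 mg/L.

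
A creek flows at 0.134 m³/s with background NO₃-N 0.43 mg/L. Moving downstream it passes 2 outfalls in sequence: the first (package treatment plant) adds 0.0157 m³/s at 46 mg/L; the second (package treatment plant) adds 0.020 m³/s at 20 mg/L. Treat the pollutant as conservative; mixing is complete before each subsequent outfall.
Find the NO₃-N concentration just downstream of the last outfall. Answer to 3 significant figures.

6.95 mg/L

Below outfall 1: Q → 0.1497 m³/s, C = (0.1340·0.4300 + 0.01570·46.00)/0.1497 = 5.209 mg/L.
Below outfall 2: Q → 0.1697 m³/s, C = (0.1497·5.209 + 0.02000·20.00)/0.1697 = 6.952 mg/L.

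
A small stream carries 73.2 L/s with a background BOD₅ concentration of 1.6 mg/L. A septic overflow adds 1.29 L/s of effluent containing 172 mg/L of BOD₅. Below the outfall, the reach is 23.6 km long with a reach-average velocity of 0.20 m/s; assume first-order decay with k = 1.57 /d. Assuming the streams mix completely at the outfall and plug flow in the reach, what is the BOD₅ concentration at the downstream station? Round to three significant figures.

Flow-weighted average: C = (73.20·1.600 + 1.290·172.0) / 74.49 = 339.0/74.49 = 4.551 mg/L.
Travel time t = 23.6·1000 / 0.20 = 118000 s = 32.78 h.
Decay over the reach: 4.551·exp(−kt) = 4.551·0.1172 = 0.5332 mg/L.

0.533 mg/L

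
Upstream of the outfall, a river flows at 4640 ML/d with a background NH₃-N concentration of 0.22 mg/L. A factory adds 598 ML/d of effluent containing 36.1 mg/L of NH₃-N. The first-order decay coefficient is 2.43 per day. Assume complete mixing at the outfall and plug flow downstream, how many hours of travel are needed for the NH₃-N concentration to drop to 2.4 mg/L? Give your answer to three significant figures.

Flow-weighted average: C = (4640·0.2200 + 598.0·36.10) / 5238 = 22610/5238 = 4.316 mg/L.
4.316·exp(−k·t) = 2.4 → t = ln(4.316/2.4)/k = 20870 s = 5.797 h.

5.80 h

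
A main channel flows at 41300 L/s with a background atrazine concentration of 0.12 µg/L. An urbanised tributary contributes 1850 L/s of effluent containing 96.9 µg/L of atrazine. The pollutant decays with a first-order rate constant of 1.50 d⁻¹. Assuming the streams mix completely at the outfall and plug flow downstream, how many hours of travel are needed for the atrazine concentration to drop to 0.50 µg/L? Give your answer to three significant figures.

34.3 h

Mixed concentration C = ΣQC/ΣQ = (41300·0.1200 + 1850·96.90) / 43150 = 184200/43150 = 4.269 µg/L.
4.269·exp(−k·t) = 0.50 → t = ln(4.269/0.50)/k = 123500 s = 34.31 h.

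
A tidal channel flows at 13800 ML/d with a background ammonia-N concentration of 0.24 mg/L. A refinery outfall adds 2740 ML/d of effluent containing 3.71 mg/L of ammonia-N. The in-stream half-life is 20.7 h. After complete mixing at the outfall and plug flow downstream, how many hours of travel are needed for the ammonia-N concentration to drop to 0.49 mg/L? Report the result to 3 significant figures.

15.2 h

Mixed concentration C = ΣQC/ΣQ = (13800·0.2400 + 2740·3.710) / 16540 = 13480/16540 = 0.8148 mg/L.
Half-life 20.7 h → k = ln 2 / 20.7 = 0.03349 h⁻¹ = 0.8036 d⁻¹.
0.8148·exp(−k·t) = 0.49 → t = ln(0.8148/0.49)/k = 54680 s = 15.19 h.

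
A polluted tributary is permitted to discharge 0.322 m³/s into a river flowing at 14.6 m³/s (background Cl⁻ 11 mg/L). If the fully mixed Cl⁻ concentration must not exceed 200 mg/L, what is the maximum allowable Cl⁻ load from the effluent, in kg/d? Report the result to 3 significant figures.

244000 kg/d

Mass balance at the limit: 14.60·11.00 + 0.3220·Cₑ = 14.92·200 → Cₑ = 8770 mg/L.
Load = 0.3220 m³/s × 8770 g/m³ × 86 400 s/d = 244000 kg/d.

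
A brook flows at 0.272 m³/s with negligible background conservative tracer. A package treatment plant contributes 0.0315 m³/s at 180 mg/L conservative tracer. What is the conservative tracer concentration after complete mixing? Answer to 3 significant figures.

Mixed concentration C = ΣQC/ΣQ = (0.2720·0 + 0.03150·180.0) / 0.3035 = 5.670/0.3035 = 18.68 mg/L.

18.7 mg/L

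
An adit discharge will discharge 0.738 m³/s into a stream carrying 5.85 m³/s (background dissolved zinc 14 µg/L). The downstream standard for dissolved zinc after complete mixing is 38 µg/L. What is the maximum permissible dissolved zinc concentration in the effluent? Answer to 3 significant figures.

At the limit, (Qr·Cr + Qe·Cₑ)/(Qr + Qe) = 38:
Cₑ = (6.588·38 − 5.850·14.00) / 0.7380 = 228.2 µg/L.

228 µg/L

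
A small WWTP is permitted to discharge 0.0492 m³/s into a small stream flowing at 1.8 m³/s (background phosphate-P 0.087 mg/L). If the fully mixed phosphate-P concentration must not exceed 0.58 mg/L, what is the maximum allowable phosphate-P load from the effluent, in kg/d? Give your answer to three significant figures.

Mass balance at the limit: 1.800·0.08700 + 0.04920·Cₑ = 1.849·0.58 → Cₑ = 18.62 mg/L.
Load = 0.04920 m³/s × 18.62 g/m³ × 86 400 s/d = 79.14 kg/d.

79.1 kg/d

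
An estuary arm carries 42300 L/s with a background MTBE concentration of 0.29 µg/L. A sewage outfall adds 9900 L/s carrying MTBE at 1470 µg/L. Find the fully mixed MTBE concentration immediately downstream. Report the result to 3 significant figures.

Conservation of mass: C = (42300·0.2900 + 9900·1470) / 52200 = 14570000/52200 = 279.0 µg/L.

279 µg/L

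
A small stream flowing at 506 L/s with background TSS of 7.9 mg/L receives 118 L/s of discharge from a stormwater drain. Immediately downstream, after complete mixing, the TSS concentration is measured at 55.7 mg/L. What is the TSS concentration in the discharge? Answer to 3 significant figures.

261 mg/L

Mass balance: 506.0·7.900 + 118.0·Cₑ = 624.0·55.70
→ Cₑ = (624.0·55.70 − 506.0·7.900) / 118.0 = 260.7 mg/L.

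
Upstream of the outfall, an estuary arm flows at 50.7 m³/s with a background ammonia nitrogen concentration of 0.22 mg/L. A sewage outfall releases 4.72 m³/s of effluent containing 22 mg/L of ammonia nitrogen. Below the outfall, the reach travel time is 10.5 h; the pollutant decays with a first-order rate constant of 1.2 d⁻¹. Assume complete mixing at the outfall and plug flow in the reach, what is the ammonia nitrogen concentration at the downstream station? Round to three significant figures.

Mixed concentration C = ΣQC/ΣQ = (50.70·0.2200 + 4.720·22.00) / 55.42 = 115.0/55.42 = 2.075 mg/L.
Decay over the reach: 2.075·exp(−kt) = 2.075·0.5916 = 1.227 mg/L.

1.23 mg/L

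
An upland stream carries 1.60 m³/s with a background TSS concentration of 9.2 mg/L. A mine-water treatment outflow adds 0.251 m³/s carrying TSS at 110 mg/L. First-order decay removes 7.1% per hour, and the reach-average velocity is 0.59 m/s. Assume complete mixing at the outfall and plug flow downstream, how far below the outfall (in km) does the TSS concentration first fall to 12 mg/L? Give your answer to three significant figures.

18.6 km

Mixed concentration C = ΣQC/ΣQ = (1.600·9.200 + 0.2510·110.0) / 1.851 = 42.33/1.851 = 22.87 mg/L.
7.1%/h lost → k = −ln(1 − 0.071) = 0.07365 h⁻¹.
Set 22.87·exp(−k·t) = 12 → t = ln(22.87/12)/k = 31520 s = 8.756 h.
Distance = v·t = 0.59·31520 = 18600 m = 18.60 km.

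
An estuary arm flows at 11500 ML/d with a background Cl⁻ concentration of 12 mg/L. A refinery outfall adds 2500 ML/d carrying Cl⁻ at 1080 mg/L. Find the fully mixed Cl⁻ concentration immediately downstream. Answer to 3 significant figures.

Mixed concentration C = ΣQC/ΣQ = (11500·12.00 + 2500·1080) / 14000 = 2838000/14000 = 202.7 mg/L.

203 mg/L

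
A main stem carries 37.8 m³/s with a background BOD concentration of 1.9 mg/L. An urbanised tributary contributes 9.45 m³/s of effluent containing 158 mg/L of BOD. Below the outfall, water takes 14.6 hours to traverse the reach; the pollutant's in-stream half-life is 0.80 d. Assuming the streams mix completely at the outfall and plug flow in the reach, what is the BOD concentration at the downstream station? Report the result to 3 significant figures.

Mass balance: C = (37.80·1.900 + 9.450·158.0) / 47.25 = 1565/47.25 = 33.12 mg/L.
Half-life 0.80 d → k = ln 2 / 0.80 = 0.8664 d⁻¹.
Decay over the reach: 33.12·exp(−kt) = 33.12·0.5903 = 19.55 mg/L.

19.6 mg/L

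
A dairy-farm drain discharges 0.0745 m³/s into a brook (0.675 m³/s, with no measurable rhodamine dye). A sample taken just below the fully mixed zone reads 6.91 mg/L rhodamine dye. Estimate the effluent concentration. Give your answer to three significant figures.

69.5 mg/L

Mass balance: 0.6750·0 + 0.07450·Cₑ = 0.7495·6.910
→ Cₑ = (0.7495·6.910 − 0.6750·0) / 0.07450 = 69.52 mg/L.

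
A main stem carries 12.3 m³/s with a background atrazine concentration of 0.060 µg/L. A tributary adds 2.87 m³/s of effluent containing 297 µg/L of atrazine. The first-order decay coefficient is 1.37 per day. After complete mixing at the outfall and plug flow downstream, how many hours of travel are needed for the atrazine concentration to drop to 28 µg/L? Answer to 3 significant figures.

After mixing, C = (12.30·0.06000 + 2.870·297.0) / 15.17 = 853.1/15.17 = 56.24 µg/L.
56.24·exp(−k·t) = 28 → t = ln(56.24/28)/k = 43980 s = 12.22 h.

12.2 h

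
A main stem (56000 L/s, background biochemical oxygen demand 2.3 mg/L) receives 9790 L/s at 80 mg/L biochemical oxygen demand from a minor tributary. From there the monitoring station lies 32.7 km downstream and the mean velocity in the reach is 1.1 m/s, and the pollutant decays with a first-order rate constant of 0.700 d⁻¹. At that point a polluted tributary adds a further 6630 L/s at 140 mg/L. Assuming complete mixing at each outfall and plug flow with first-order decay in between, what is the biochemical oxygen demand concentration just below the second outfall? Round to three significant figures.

Conservation of mass: C = (56000·2.300 + 9790·80.00) / 65790 = 912000/65790 = 13.86 mg/L; combined flow 65790 L/s.
Travel time t = 32.7·1000 / 1.1 = 29730 s = 8.258 h.
Decay over the reach: 13.86·exp(−kt) = 13.86·0.7860 = 10.90 mg/L.
At the second outfall, C = (65790·10.90 + 6630·140.0) / (65790 + 6630) = 22.71 mg/L.

22.7 mg/L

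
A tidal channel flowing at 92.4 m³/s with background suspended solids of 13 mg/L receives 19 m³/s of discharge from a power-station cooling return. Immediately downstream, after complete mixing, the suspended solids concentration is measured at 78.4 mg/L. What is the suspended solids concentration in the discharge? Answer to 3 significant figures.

396 mg/L

Mass balance: 92.40·13.00 + 19.00·Cₑ = 111.4·78.40
→ Cₑ = (111.4·78.40 − 92.40·13.00) / 19.00 = 396.5 mg/L.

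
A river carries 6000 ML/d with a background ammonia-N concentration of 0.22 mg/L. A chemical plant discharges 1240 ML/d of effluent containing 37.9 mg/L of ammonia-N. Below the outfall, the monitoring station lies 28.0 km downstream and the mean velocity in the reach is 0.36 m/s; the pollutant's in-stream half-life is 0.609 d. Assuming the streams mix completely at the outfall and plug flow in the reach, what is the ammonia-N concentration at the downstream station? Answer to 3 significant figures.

Conservation of mass: C = (6000·0.2200 + 1240·37.90) / 7240 = 48320/7240 = 6.673 mg/L.
Travel time t = 28.0·1000 / 0.36 = 77780 s = 21.60 h.
Half-life 0.609 d → k = ln 2 / 0.609 = 1.138 d⁻¹.
After decay, C = 6.673 × e^(−kt) = 6.673 × 0.3589 = 2.395 mg/L.

2.40 mg/L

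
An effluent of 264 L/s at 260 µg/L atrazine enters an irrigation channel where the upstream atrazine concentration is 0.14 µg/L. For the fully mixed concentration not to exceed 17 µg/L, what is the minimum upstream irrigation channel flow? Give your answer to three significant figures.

3800 L/s

Set C_mix = 17: (Q·0.1400 + 264.0·260.0) / (Q + 264.0) = 17
→ Q = 264.0·(260.0 − 17)/(17 − 0.1400) = 3805 L/s.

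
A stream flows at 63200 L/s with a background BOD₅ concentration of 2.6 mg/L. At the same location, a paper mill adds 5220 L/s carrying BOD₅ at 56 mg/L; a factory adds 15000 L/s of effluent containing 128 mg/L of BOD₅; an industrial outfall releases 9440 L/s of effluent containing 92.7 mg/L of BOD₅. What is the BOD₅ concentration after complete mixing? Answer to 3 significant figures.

Conservation of mass: C = (63200·2.600 + 5220·56.00 + 15000·128.0 + 9440·92.70) / 92860 = 3252000/92860 = 35.02 mg/L.

35.0 mg/L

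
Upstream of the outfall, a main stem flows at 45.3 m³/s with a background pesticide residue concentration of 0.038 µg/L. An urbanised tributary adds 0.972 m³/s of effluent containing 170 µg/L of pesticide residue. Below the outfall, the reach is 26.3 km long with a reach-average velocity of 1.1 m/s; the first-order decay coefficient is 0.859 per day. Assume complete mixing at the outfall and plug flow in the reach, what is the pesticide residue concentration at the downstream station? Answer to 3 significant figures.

2.84 µg/L

Flow-weighted average: C = (45.30·0.03800 + 0.9720·170.0) / 46.27 = 167.0/46.27 = 3.608 µg/L.
Travel time t = 26.3·1000 / 1.1 = 23910 s = 6.641 h.
Decay over the reach: 3.608·exp(−kt) = 3.608·0.7884 = 2.845 µg/L.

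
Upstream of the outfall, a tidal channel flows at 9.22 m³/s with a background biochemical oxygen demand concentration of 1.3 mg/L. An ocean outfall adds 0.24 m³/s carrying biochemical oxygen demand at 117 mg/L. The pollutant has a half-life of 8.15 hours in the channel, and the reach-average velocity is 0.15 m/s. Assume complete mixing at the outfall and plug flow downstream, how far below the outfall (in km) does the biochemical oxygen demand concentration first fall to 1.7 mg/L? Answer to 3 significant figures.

5.80 km

Conservation of mass: C = (9.220·1.300 + 0.2400·117.0) / 9.460 = 40.07/9.460 = 4.235 mg/L.
Half-life 8.15 h → k = ln 2 / 8.15 = 0.08505 h⁻¹ = 2.041 d⁻¹.
Set 4.235·exp(−k·t) = 1.7 → t = ln(4.235/1.7)/k = 38640 s = 10.73 h.
Distance = v·t = 0.15·38640 = 5796 m = 5.796 km.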